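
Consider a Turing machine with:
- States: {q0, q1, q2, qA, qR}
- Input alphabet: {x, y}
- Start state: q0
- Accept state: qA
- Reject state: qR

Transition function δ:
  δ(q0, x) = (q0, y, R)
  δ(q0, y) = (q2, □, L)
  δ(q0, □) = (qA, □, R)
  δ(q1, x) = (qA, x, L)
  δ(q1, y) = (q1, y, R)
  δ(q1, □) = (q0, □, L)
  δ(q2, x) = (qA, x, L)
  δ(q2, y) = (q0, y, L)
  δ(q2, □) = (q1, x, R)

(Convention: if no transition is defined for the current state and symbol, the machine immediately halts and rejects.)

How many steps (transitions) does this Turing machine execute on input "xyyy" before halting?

Execution trace:
Initial: [q0]xyyy
Step 1: δ(q0, x) = (q0, y, R) → y[q0]yyy
Step 2: δ(q0, y) = (q2, □, L) → [q2]y□yy
Step 3: δ(q2, y) = (q0, y, L) → [q0]□y□yy
Step 4: δ(q0, □) = (qA, □, R) → □[qA]y□yy

The machine reaches the accept state qA and halts.

The machine executed 4 steps before halting.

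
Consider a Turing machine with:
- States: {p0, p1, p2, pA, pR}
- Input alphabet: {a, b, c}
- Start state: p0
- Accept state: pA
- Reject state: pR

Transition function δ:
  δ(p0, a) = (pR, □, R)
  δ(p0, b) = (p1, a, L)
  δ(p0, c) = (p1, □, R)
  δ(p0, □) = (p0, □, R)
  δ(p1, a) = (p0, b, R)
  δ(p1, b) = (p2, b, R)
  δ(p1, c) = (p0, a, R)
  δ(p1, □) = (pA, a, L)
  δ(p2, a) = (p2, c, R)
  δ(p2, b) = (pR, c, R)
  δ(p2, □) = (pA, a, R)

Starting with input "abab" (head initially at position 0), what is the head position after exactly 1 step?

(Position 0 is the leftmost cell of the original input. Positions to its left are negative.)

Execution trace (head position shown):
Step 0: [p0]abab  (head at position 0)
Step 1: move right → □[pR]bab  (head at position 1)

After 1 step, the head is at position 1.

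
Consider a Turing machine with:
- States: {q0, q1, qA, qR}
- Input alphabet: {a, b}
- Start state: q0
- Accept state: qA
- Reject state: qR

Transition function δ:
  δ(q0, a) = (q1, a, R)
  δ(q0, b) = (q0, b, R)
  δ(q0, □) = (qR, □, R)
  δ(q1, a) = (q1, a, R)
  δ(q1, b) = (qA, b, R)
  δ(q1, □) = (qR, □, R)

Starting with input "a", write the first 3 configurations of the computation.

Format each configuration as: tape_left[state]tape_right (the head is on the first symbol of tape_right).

Transitions applied:
Step 1: δ(q0, a) = (q1, a, R)
Step 2: δ(q1, □) = (qR, □, R)

The first 3 configurations are:
[q0]a ⊢ a[q1]□ ⊢ a□[qR]□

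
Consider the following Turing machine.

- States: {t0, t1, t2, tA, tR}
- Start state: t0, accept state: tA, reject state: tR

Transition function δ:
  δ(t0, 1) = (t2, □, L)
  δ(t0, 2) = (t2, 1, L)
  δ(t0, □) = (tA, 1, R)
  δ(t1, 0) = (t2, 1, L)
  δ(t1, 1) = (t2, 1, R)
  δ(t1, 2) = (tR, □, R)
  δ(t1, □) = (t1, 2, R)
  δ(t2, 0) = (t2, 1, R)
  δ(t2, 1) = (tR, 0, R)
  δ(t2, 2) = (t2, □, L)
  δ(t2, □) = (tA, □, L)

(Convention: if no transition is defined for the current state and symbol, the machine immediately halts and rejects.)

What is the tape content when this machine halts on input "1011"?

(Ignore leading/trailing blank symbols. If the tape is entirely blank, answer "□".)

Execution trace:
Initial: [t0]1011
Step 1: δ(t0, 1) = (t2, □, L) → [t2]□□011
Step 2: δ(t2, □) = (tA, □, L) → [tA]□□□011

The machine reaches the accept state tA and halts.

Final tape (ignoring leading/trailing blanks): 011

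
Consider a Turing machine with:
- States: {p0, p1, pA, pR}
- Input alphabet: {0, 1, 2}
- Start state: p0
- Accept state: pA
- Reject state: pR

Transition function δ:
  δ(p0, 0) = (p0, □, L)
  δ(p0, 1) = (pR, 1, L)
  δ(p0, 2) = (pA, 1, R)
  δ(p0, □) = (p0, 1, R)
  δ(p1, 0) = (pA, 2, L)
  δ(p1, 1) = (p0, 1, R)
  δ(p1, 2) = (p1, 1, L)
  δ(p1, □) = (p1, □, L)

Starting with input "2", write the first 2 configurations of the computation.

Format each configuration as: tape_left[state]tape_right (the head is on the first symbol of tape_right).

Transitions applied:
Step 1: δ(p0, 2) = (pA, 1, R)

The first 2 configurations are:
[p0]2 ⊢ 1[pA]□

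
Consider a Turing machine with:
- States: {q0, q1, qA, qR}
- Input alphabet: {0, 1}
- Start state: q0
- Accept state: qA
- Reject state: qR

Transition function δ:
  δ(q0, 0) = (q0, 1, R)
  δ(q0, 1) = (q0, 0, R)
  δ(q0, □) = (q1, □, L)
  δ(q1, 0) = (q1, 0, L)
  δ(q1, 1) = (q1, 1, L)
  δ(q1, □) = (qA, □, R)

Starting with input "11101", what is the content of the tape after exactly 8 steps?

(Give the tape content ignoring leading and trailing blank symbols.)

Execution trace:
Initial: [q0]11101
Step 1: δ(q0, 1) = (q0, 0, R) → 0[q0]1101
Step 2: δ(q0, 1) = (q0, 0, R) → 00[q0]101
Step 3: δ(q0, 1) = (q0, 0, R) → 000[q0]01
Step 4: δ(q0, 0) = (q0, 1, R) → 0001[q0]1
Step 5: δ(q0, 1) = (q0, 0, R) → 00010[q0]□
Step 6: δ(q0, □) = (q1, □, L) → 0001[q1]0□
Step 7: δ(q1, 0) = (q1, 0, L) → 000[q1]10□
Step 8: δ(q1, 1) = (q1, 1, L) → 00[q1]010□

After 8 steps, the tape (ignoring leading/trailing blanks) is: 00010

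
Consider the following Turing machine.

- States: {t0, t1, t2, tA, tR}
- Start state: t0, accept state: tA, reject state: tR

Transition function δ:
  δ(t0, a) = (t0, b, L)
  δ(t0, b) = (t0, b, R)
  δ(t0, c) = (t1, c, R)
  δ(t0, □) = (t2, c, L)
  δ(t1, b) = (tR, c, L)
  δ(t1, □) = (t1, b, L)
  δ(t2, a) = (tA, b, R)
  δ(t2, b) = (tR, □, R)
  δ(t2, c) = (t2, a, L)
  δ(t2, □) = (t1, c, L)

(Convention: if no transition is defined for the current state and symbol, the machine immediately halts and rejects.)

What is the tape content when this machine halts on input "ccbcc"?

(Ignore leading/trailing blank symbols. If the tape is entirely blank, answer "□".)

Execution trace:
Initial: [t0]ccbcc
Step 1: δ(t0, c) = (t1, c, R) → c[t1]cbcc

No transition is defined for δ(t1, c). By convention the machine halts and rejects.

Final tape (ignoring leading/trailing blanks): ccbcc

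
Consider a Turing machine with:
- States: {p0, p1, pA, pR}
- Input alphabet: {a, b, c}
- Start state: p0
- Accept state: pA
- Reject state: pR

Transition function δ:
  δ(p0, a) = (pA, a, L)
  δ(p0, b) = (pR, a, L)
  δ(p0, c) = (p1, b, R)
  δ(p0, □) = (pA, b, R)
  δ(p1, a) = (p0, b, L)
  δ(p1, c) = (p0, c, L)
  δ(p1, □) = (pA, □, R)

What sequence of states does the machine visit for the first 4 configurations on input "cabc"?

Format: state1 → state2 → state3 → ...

Execution trace:
Initial: [p0]cabc
Step 1: δ(p0, c) = (p1, b, R) → b[p1]abc
Step 2: δ(p1, a) = (p0, b, L) → [p0]bbbc
Step 3: δ(p0, b) = (pR, a, L) → [pR]□abbc

The machine reaches the reject state pR and halts.

State sequence: p0 → p1 → p0 → pR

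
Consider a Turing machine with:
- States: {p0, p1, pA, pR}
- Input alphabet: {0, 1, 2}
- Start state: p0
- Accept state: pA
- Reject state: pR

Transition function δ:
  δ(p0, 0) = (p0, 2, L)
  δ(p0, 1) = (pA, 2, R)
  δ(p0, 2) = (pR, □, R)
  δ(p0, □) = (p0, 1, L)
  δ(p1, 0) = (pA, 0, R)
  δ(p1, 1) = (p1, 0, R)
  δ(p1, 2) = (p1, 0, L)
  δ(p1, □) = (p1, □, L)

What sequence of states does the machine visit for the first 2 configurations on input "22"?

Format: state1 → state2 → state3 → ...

Execution trace:
Initial: [p0]22
Step 1: δ(p0, 2) = (pR, □, R) → □[pR]2

The machine reaches the reject state pR and halts.

State sequence: p0 → pR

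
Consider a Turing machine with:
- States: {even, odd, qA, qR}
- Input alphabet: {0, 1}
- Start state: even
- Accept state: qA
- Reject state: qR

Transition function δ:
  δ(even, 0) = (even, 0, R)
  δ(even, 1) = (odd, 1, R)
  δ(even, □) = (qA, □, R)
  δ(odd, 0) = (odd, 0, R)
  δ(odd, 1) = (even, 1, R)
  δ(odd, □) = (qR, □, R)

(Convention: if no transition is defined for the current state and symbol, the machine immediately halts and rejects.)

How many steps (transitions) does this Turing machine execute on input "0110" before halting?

Execution trace:
Initial: [even]0110
Step 1: δ(even, 0) = (even, 0, R) → 0[even]110
Step 2: δ(even, 1) = (odd, 1, R) → 01[odd]10
Step 3: δ(odd, 1) = (even, 1, R) → 011[even]0
Step 4: δ(even, 0) = (even, 0, R) → 0110[even]□
Step 5: δ(even, □) = (qA, □, R) → 0110□[qA]□

The machine reaches the accept state qA and halts.

The machine executed 5 steps before halting.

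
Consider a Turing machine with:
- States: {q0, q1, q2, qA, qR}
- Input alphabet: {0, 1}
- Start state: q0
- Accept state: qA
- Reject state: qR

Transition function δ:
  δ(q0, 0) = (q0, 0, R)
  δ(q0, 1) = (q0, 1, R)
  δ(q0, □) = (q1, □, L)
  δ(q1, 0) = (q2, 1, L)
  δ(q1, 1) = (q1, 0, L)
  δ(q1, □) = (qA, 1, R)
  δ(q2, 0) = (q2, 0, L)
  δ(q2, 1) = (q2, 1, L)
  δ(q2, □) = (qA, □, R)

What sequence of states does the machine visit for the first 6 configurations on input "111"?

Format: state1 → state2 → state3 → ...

Execution trace:
Initial: [q0]111
Step 1: δ(q0, 1) = (q0, 1, R) → 1[q0]11
Step 2: δ(q0, 1) = (q0, 1, R) → 11[q0]1
Step 3: δ(q0, 1) = (q0, 1, R) → 111[q0]□
Step 4: δ(q0, □) = (q1, □, L) → 11[q1]1□
Step 5: δ(q1, 1) = (q1, 0, L) → 1[q1]10□

State sequence: q0 → q0 → q0 → q0 → q1 → q1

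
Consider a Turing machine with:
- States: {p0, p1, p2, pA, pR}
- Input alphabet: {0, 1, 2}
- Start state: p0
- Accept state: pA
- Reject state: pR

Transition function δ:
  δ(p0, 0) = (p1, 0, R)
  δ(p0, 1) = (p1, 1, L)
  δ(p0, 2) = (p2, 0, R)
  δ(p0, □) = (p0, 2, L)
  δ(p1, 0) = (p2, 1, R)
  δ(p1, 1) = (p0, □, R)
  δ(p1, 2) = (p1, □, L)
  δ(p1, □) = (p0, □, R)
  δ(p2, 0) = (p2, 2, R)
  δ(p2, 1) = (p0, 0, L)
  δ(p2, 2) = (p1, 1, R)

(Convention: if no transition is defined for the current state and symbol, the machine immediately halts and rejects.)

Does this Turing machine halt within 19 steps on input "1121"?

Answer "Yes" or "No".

Execution trace:
Initial: [p0]1121
Step 1: δ(p0, 1) = (p1, 1, L) → [p1]□1121
Step 2: δ(p1, □) = (p0, □, R) → □[p0]1121
Step 3: δ(p0, 1) = (p1, 1, L) → [p1]□1121
Step 4: δ(p1, □) = (p0, □, R) → □[p0]1121
Step 5: δ(p0, 1) = (p1, 1, L) → [p1]□1121
Step 6: δ(p1, □) = (p0, □, R) → □[p0]1121
Step 7: δ(p0, 1) = (p1, 1, L) → [p1]□1121
Step 8: δ(p1, □) = (p0, □, R) → □[p0]1121
Step 9: δ(p0, 1) = (p1, 1, L) → [p1]□1121
Step 10: δ(p1, □) = (p0, □, R) → □[p0]1121
Step 11: δ(p0, 1) = (p1, 1, L) → [p1]□1121
Step 12: δ(p1, □) = (p0, □, R) → □[p0]1121
Step 13: δ(p0, 1) = (p1, 1, L) → [p1]□1121
Step 14: δ(p1, □) = (p0, □, R) → □[p0]1121
Step 15: δ(p0, 1) = (p1, 1, L) → [p1]□1121
Step 16: δ(p1, □) = (p0, □, R) → □[p0]1121
Step 17: δ(p0, 1) = (p1, 1, L) → [p1]□1121
Step 18: δ(p1, □) = (p0, □, R) → □[p0]1121
Step 19: δ(p0, 1) = (p1, 1, L) → [p1]□1121

The machine has not reached a halting state after 19 steps.
The machine did not halt within the 19-step bound.

Answer: No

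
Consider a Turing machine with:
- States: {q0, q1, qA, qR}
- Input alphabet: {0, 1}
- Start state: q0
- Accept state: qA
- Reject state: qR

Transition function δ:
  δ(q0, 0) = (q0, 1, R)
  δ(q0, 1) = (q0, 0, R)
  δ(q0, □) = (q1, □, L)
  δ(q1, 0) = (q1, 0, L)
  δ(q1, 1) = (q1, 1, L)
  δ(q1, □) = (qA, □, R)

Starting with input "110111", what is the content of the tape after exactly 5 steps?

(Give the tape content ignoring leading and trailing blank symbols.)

Execution trace:
Initial: [q0]110111
Step 1: δ(q0, 1) = (q0, 0, R) → 0[q0]10111
Step 2: δ(q0, 1) = (q0, 0, R) → 00[q0]0111
Step 3: δ(q0, 0) = (q0, 1, R) → 001[q0]111
Step 4: δ(q0, 1) = (q0, 0, R) → 0010[q0]11
Step 5: δ(q0, 1) = (q0, 0, R) → 00100[q0]1

After 5 steps, the tape (ignoring leading/trailing blanks) is: 001001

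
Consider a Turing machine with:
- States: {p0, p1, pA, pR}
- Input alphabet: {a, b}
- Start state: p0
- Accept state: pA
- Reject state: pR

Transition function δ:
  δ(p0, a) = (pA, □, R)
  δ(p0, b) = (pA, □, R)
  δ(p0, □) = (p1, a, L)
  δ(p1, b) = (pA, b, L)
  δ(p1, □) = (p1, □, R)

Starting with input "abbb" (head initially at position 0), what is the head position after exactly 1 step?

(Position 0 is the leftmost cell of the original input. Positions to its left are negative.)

Execution trace (head position shown):
Step 0: [p0]abbb  (head at position 0)
Step 1: move right → □[pA]bbb  (head at position 1)

After 1 step, the head is at position 1.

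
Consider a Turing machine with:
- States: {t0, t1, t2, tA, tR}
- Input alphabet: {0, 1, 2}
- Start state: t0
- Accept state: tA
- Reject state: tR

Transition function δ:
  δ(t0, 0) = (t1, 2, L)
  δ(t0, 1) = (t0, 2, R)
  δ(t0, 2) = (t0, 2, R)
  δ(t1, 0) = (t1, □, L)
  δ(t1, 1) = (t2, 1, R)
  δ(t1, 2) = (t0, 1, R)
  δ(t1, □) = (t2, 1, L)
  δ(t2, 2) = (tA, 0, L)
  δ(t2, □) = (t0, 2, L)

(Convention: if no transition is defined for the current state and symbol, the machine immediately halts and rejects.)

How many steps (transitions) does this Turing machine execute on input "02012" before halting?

Execution trace:
Initial: [t0]02012
Step 1: δ(t0, 0) = (t1, 2, L) → [t1]□22012
Step 2: δ(t1, □) = (t2, 1, L) → [t2]□122012
Step 3: δ(t2, □) = (t0, 2, L) → [t0]□2122012

No transition is defined for δ(t0, □). By convention the machine halts and rejects.

The machine executed 3 steps before halting.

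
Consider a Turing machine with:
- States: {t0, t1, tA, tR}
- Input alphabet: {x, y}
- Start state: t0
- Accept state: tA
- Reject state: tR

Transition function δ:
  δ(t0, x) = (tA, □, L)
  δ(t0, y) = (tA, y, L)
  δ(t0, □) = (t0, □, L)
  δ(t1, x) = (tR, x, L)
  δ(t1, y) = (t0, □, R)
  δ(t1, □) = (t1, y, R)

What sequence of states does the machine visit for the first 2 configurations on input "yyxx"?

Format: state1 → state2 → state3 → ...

Execution trace:
Initial: [t0]yyxx
Step 1: δ(t0, y) = (tA, y, L) → [tA]□yyxx

The machine reaches the accept state tA and halts.

State sequence: t0 → tA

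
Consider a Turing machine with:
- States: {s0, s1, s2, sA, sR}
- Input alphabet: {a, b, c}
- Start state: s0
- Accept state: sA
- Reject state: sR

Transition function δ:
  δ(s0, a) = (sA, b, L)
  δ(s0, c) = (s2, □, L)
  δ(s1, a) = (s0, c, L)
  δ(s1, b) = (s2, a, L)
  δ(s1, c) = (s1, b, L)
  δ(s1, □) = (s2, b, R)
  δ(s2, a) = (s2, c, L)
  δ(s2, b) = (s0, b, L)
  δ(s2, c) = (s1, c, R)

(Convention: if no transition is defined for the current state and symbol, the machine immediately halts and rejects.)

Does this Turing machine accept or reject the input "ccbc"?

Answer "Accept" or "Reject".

Execution trace:
Initial: [s0]ccbc
Step 1: δ(s0, c) = (s2, □, L) → [s2]□□cbc

No transition is defined for δ(s2, □). By convention the machine halts and rejects.

Answer: Reject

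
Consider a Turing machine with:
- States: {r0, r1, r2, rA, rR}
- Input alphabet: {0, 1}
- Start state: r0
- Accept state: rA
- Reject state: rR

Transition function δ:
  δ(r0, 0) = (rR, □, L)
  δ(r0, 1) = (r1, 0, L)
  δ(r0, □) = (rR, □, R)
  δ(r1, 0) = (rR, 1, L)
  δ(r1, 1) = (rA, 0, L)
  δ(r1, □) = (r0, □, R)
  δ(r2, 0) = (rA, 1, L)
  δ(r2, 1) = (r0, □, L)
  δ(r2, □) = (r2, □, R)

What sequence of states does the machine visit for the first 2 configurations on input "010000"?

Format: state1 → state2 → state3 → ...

Execution trace:
Initial: [r0]010000
Step 1: δ(r0, 0) = (rR, □, L) → [rR]□□10000

The machine reaches the reject state rR and halts.

State sequence: r0 → rR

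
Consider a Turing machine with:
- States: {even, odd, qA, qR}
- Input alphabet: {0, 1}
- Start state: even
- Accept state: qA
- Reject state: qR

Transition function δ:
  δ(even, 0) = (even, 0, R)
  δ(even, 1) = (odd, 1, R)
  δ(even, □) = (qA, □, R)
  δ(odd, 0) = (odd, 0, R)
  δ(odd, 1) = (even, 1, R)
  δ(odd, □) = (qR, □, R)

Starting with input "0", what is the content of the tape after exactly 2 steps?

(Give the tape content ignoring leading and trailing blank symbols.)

Execution trace:
Initial: [even]0
Step 1: δ(even, 0) = (even, 0, R) → 0[even]□
Step 2: δ(even, □) = (qA, □, R) → 0□[qA]□

The machine reaches the accept state qA and halts.

After 2 steps, the tape (ignoring leading/trailing blanks) is: 0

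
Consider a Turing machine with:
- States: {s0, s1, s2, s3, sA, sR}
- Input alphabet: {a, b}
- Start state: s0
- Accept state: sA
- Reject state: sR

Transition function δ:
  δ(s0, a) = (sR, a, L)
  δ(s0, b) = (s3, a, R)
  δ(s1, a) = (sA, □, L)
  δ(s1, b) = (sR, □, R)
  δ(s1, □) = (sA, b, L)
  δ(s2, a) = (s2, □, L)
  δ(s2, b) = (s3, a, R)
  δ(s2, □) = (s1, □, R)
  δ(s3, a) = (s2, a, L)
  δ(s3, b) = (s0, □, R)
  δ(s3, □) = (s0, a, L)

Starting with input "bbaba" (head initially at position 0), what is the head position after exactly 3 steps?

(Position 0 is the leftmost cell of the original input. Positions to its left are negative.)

Execution trace (head position shown):
Step 0: [s0]bbaba  (head at position 0)
Step 1: move right → a[s3]baba  (head at position 1)
Step 2: move right → a□[s0]aba  (head at position 2)
Step 3: move left → a[sR]□aba  (head at position 1)

After 3 steps, the head is at position 1.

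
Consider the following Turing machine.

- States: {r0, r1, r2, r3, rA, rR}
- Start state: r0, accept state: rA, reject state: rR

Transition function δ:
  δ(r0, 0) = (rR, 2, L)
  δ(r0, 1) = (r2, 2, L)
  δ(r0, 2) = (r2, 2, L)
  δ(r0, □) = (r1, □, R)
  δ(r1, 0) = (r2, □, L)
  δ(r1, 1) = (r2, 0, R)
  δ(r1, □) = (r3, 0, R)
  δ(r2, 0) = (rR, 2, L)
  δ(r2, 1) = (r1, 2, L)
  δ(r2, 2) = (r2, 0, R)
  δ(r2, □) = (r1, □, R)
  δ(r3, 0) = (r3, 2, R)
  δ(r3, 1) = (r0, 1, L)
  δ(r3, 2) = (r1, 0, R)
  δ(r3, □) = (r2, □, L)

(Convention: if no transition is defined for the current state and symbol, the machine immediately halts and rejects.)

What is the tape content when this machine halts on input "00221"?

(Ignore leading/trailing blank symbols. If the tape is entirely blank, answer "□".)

Execution trace:
Initial: [r0]00221
Step 1: δ(r0, 0) = (rR, 2, L) → [rR]□20221

The machine reaches the reject state rR and halts.

Final tape (ignoring leading/trailing blanks): 20221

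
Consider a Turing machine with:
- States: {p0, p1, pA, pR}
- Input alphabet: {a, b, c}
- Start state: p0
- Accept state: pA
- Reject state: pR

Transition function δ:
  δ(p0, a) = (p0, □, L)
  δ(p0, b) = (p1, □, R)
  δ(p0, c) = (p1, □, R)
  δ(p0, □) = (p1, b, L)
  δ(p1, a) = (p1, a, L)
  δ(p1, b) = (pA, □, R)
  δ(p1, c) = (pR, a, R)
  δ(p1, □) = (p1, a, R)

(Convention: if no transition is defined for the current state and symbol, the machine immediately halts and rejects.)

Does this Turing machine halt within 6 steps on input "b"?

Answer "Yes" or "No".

Execution trace:
Initial: [p0]b
Step 1: δ(p0, b) = (p1, □, R) → □[p1]□
Step 2: δ(p1, □) = (p1, a, R) → □a[p1]□
Step 3: δ(p1, □) = (p1, a, R) → □aa[p1]□
Step 4: δ(p1, □) = (p1, a, R) → □aaa[p1]□
Step 5: δ(p1, □) = (p1, a, R) → □aaaa[p1]□
Step 6: δ(p1, □) = (p1, a, R) → □aaaaa[p1]□

The machine has not reached a halting state after 6 steps.
The machine did not halt within the 6-step bound.

Answer: No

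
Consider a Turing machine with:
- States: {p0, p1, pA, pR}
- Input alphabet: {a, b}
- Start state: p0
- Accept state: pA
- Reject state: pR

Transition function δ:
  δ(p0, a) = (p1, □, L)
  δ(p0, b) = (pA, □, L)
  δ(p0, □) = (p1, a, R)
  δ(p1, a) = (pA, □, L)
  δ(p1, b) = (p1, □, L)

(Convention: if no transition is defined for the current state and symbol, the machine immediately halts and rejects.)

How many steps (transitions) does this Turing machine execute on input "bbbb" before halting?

Execution trace:
Initial: [p0]bbbb
Step 1: δ(p0, b) = (pA, □, L) → [pA]□□bbb

The machine reaches the accept state pA and halts.

The machine executed 1 step before halting.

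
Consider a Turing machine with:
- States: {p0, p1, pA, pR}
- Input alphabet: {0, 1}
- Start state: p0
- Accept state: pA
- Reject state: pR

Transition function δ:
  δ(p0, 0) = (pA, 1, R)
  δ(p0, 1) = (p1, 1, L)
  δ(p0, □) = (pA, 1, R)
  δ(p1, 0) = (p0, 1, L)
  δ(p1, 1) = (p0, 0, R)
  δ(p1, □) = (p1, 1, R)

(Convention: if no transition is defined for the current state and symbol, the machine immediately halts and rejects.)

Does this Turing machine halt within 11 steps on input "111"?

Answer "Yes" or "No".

Execution trace:
Initial: [p0]111
Step 1: δ(p0, 1) = (p1, 1, L) → [p1]□111
Step 2: δ(p1, □) = (p1, 1, R) → 1[p1]111
Step 3: δ(p1, 1) = (p0, 0, R) → 10[p0]11
Step 4: δ(p0, 1) = (p1, 1, L) → 1[p1]011
Step 5: δ(p1, 0) = (p0, 1, L) → [p0]1111
Step 6: δ(p0, 1) = (p1, 1, L) → [p1]□1111
Step 7: δ(p1, □) = (p1, 1, R) → 1[p1]1111
Step 8: δ(p1, 1) = (p0, 0, R) → 10[p0]111
Step 9: δ(p0, 1) = (p1, 1, L) → 1[p1]0111
Step 10: δ(p1, 0) = (p0, 1, L) → [p0]11111
Step 11: δ(p0, 1) = (p1, 1, L) → [p1]□11111

The machine has not reached a halting state after 11 steps.
The machine did not halt within the 11-step bound.

Answer: No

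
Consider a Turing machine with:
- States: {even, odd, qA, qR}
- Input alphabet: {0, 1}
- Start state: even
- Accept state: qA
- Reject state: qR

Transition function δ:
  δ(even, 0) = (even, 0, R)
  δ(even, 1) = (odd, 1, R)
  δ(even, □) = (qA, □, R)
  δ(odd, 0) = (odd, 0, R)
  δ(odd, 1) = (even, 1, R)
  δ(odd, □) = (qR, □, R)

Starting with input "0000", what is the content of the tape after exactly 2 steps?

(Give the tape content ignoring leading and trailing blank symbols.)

Execution trace:
Initial: [even]0000
Step 1: δ(even, 0) = (even, 0, R) → 0[even]000
Step 2: δ(even, 0) = (even, 0, R) → 00[even]00

After 2 steps, the tape (ignoring leading/trailing blanks) is: 0000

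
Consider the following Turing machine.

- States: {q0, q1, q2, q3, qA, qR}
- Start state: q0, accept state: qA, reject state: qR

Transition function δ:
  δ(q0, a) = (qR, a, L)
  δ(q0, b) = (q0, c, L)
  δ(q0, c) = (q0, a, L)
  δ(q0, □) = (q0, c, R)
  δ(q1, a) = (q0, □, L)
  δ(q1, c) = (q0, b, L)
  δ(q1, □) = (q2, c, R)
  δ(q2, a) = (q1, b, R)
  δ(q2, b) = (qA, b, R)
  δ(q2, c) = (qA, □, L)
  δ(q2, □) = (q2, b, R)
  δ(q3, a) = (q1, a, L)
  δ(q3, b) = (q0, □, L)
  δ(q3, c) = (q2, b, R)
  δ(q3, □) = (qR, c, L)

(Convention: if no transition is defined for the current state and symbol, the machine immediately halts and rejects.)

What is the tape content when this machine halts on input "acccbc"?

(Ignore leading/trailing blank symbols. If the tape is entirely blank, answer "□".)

Execution trace:
Initial: [q0]acccbc
Step 1: δ(q0, a) = (qR, a, L) → [qR]□acccbc

The machine reaches the reject state qR and halts.

Final tape (ignoring leading/trailing blanks): acccbc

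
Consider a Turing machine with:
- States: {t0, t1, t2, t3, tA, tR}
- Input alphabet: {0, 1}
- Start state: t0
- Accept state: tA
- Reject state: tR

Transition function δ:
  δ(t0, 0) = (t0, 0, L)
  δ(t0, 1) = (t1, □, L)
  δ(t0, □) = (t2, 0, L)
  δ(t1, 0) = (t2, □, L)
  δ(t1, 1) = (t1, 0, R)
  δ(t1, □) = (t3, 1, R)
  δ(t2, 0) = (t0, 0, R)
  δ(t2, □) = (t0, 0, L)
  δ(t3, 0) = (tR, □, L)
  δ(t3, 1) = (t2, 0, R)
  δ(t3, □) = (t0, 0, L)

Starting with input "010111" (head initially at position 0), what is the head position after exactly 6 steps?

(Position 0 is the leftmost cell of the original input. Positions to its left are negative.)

Execution trace (head position shown):
Step 0: [t0]010111  (head at position 0)
Step 1: move left → [t0]□010111  (head at position -1)
Step 2: move left → [t2]□0010111  (head at position -2)
Step 3: move left → [t0]□00010111  (head at position -3)
Step 4: move left → [t2]□000010111  (head at position -4)
Step 5: move left → [t0]□0000010111  (head at position -5)
Step 6: move left → [t2]□00000010111  (head at position -6)

After 6 steps, the head is at position -6.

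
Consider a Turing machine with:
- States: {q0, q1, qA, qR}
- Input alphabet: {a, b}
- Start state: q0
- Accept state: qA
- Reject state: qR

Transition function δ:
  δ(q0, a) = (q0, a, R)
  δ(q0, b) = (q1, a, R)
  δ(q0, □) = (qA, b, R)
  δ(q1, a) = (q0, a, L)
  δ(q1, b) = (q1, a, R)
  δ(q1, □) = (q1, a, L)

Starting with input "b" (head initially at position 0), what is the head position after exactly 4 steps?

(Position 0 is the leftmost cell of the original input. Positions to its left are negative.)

Execution trace (head position shown):
Step 0: [q0]b  (head at position 0)
Step 1: move right → a[q1]□  (head at position 1)
Step 2: move left → [q1]aa  (head at position 0)
Step 3: move left → [q0]□aa  (head at position -1)
Step 4: move right → b[qA]aa  (head at position 0)

After 4 steps, the head is at position 0.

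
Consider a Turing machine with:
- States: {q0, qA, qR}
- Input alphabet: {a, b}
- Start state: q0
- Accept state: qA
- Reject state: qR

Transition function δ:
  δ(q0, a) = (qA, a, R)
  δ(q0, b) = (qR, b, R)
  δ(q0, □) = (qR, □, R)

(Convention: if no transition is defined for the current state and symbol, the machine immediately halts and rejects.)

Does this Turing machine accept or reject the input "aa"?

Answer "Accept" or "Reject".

Execution trace:
Initial: [q0]aa
Step 1: δ(q0, a) = (qA, a, R) → a[qA]a

The machine reaches the accept state qA and halts.

Answer: Accept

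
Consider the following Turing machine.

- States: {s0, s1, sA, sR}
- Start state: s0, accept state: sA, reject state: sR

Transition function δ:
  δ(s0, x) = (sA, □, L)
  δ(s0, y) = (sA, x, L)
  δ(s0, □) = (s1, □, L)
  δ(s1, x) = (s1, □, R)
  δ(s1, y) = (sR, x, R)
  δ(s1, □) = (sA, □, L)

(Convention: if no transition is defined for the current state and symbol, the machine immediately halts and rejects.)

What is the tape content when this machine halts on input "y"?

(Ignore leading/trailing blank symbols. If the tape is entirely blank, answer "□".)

Execution trace:
Initial: [s0]y
Step 1: δ(s0, y) = (sA, x, L) → [sA]□x

The machine reaches the accept state sA and halts.

Final tape (ignoring leading/trailing blanks): x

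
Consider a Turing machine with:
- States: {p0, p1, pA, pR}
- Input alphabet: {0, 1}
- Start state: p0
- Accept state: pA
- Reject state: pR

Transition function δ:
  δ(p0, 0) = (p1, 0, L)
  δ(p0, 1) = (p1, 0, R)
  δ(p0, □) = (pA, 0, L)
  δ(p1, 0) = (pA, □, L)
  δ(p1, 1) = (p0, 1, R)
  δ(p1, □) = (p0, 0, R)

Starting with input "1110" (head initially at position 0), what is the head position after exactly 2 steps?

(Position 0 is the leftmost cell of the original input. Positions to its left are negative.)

Execution trace (head position shown):
Step 0: [p0]1110  (head at position 0)
Step 1: move right → 0[p1]110  (head at position 1)
Step 2: move right → 01[p0]10  (head at position 2)

After 2 steps, the head is at position 2.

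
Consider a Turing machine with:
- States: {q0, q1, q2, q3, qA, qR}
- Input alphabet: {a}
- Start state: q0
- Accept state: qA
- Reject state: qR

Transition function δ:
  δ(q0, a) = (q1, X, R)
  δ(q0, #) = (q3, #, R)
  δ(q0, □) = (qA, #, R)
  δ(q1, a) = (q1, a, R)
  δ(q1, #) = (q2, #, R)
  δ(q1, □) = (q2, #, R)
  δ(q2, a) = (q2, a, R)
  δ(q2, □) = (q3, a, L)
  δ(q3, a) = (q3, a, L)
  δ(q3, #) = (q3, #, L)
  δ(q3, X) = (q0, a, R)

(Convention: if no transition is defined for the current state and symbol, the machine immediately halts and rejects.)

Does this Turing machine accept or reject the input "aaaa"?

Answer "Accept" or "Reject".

Execution trace:
Initial: [q0]aaaa
Step 1: δ(q0, a) = (q1, X, R) → X[q1]aaa
Step 2: δ(q1, a) = (q1, a, R) → Xa[q1]aa
Step 3: δ(q1, a) = (q1, a, R) → Xaa[q1]a
Step 4: δ(q1, a) = (q1, a, R) → Xaaa[q1]□
Step 5: δ(q1, □) = (q2, #, R) → Xaaa#[q2]□
Step 6: δ(q2, □) = (q3, a, L) → Xaaa[q3]#a
Step 7: δ(q3, #) = (q3, #, L) → Xaa[q3]a#a
Step 8: δ(q3, a) = (q3, a, L) → Xa[q3]aa#a
Step 9: δ(q3, a) = (q3, a, L) → X[q3]aaa#a
Step 10: δ(q3, a) = (q3, a, L) → [q3]Xaaa#a
Step 11: δ(q3, X) = (q0, a, R) → a[q0]aaa#a
Step 12: δ(q0, a) = (q1, X, R) → aX[q1]aa#a
Step 13: δ(q1, a) = (q1, a, R) → aXa[q1]a#a
Step 14: δ(q1, a) = (q1, a, R) → aXaa[q1]#a
Step 15: δ(q1, #) = (q2, #, R) → aXaa#[q2]a
Step 16: δ(q2, a) = (q2, a, R) → aXaa#a[q2]□
Step 17: δ(q2, □) = (q3, a, L) → aXaa#[q3]aa
Step 18: δ(q3, a) = (q3, a, L) → aXaa[q3]#aa
Step 19: δ(q3, #) = (q3, #, L) → aXa[q3]a#aa
Step 20: δ(q3, a) = (q3, a, L) → aX[q3]aa#aa
Step 21: δ(q3, a) = (q3, a, L) → a[q3]Xaa#aa
Step 22: δ(q3, X) = (q0, a, R) → aa[q0]aa#aa
Step 23: δ(q0, a) = (q1, X, R) → aaX[q1]a#aa
Step 24: δ(q1, a) = (q1, a, R) → aaXa[q1]#aa
Step 25: δ(q1, #) = (q2, #, R) → aaXa#[q2]aa
Step 26: δ(q2, a) = (q2, a, R) → aaXa#a[q2]a
Step 27: δ(q2, a) = (q2, a, R) → aaXa#aa[q2]□
Step 28: δ(q2, □) = (q3, a, L) → aaXa#a[q3]aa
Step 29: δ(q3, a) = (q3, a, L) → aaXa#[q3]aaa
Step 30: δ(q3, a) = (q3, a, L) → aaXa[q3]#aaa
Step 31: δ(q3, #) = (q3, #, L) → aaX[q3]a#aaa
Step 32: δ(q3, a) = (q3, a, L) → aa[q3]Xa#aaa
Step 33: δ(q3, X) = (q0, a, R) → aaa[q0]a#aaa
Step 34: δ(q0, a) = (q1, X, R) → aaaX[q1]#aaa
Step 35: δ(q1, #) = (q2, #, R) → aaaX#[q2]aaa
Step 36: δ(q2, a) = (q2, a, R) → aaaX#a[q2]aa
Step 37: δ(q2, a) = (q2, a, R) → aaaX#aa[q2]a
Step 38: δ(q2, a) = (q2, a, R) → aaaX#aaa[q2]□
Step 39: δ(q2, □) = (q3, a, L) → aaaX#aa[q3]aa
Step 40: δ(q3, a) = (q3, a, L) → aaaX#a[q3]aaa
Step 41: δ(q3, a) = (q3, a, L) → aaaX#[q3]aaaa
Step 42: δ(q3, a) = (q3, a, L) → aaaX[q3]#aaaa
Step 43: δ(q3, #) = (q3, #, L) → aaa[q3]X#aaaa
Step 44: δ(q3, X) = (q0, a, R) → aaaa[q0]#aaaa
Step 45: δ(q0, #) = (q3, #, R) → aaaa#[q3]aaaa
Step 46: δ(q3, a) = (q3, a, L) → aaaa[q3]#aaaa
Step 47: δ(q3, #) = (q3, #, L) → aaa[q3]a#aaaa
Step 48: δ(q3, a) = (q3, a, L) → aa[q3]aa#aaaa
Step 49: δ(q3, a) = (q3, a, L) → a[q3]aaa#aaaa
Step 50: δ(q3, a) = (q3, a, L) → [q3]aaaa#aaaa
Step 51: δ(q3, a) = (q3, a, L) → [q3]□aaaa#aaaa

No transition is defined for δ(q3, □). By convention the machine halts and rejects.

Answer: Reject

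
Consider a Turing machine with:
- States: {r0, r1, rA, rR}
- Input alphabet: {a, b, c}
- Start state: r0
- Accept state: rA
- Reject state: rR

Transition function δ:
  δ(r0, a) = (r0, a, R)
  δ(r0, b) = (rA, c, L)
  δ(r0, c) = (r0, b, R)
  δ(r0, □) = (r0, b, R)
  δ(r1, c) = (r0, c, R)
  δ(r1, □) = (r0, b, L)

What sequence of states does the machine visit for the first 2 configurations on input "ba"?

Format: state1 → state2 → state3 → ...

Execution trace:
Initial: [r0]ba
Step 1: δ(r0, b) = (rA, c, L) → [rA]□ca

The machine reaches the accept state rA and halts.

State sequence: r0 → rA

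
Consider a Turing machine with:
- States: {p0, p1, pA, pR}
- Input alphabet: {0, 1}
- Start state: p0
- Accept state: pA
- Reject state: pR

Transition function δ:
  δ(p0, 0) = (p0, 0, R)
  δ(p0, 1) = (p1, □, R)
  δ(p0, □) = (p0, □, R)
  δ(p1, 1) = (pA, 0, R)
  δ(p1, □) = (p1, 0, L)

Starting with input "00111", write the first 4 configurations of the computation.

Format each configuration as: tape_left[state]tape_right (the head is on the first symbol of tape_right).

Transitions applied:
Step 1: δ(p0, 0) = (p0, 0, R)
Step 2: δ(p0, 0) = (p0, 0, R)
Step 3: δ(p0, 1) = (p1, □, R)

The first 4 configurations are:
[p0]00111 ⊢ 0[p0]0111 ⊢ 00[p0]111 ⊢ 00□[p1]11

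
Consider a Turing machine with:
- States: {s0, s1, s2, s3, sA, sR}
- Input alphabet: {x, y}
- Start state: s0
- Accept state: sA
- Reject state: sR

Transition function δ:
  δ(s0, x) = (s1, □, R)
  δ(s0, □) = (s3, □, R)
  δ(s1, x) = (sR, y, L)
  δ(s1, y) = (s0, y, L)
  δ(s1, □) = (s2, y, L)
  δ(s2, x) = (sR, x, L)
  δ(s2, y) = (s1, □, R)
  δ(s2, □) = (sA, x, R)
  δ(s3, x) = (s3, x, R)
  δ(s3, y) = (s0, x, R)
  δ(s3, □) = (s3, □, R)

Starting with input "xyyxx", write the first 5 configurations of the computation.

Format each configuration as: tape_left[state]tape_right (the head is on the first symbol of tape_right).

Transitions applied:
Step 1: δ(s0, x) = (s1, □, R)
Step 2: δ(s1, y) = (s0, y, L)
Step 3: δ(s0, □) = (s3, □, R)
Step 4: δ(s3, y) = (s0, x, R)

The first 5 configurations are:
[s0]xyyxx ⊢ □[s1]yyxx ⊢ [s0]□yyxx ⊢ □[s3]yyxx ⊢ □x[s0]yxx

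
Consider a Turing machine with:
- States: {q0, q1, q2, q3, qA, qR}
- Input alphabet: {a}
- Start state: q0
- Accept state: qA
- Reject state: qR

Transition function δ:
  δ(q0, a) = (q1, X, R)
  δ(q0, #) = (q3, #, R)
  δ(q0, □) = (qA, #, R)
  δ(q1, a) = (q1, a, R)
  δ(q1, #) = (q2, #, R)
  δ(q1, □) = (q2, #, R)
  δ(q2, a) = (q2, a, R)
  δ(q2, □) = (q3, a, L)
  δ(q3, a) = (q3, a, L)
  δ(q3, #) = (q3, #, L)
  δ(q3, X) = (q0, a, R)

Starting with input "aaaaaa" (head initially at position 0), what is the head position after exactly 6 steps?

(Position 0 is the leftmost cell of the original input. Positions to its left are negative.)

Execution trace (head position shown):
Step 0: [q0]aaaaaa  (head at position 0)
Step 1: move right → X[q1]aaaaa  (head at position 1)
Step 2: move right → Xa[q1]aaaa  (head at position 2)
Step 3: move right → Xaa[q1]aaa  (head at position 3)
Step 4: move right → Xaaa[q1]aa  (head at position 4)
Step 5: move right → Xaaaa[q1]a  (head at position 5)
Step 6: move right → Xaaaaa[q1]□  (head at position 6)

After 6 steps, the head is at position 6.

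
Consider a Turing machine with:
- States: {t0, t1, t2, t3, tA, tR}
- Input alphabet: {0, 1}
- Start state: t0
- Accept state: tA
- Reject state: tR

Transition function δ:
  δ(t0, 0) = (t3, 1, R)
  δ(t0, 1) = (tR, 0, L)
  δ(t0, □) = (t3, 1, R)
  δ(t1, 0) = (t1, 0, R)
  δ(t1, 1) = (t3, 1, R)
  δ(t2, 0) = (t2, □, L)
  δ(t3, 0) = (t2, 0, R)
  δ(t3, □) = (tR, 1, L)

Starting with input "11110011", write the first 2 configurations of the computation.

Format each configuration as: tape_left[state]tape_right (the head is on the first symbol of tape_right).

Transitions applied:
Step 1: δ(t0, 1) = (tR, 0, L)

The first 2 configurations are:
[t0]11110011 ⊢ [tR]□01110011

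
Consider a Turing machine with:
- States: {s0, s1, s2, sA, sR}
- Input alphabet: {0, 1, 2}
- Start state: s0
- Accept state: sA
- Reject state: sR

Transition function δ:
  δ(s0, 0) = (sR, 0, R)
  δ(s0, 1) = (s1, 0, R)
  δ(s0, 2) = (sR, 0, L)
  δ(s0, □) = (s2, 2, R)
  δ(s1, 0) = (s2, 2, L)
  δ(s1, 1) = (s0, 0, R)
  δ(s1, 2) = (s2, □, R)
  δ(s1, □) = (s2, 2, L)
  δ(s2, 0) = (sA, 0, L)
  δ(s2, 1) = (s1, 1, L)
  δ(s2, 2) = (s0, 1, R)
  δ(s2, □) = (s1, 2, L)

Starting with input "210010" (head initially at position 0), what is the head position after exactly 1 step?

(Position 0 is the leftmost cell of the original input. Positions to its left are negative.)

Execution trace (head position shown):
Step 0: [s0]210010  (head at position 0)
Step 1: move left → [sR]□010010  (head at position -1)

After 1 step, the head is at position -1.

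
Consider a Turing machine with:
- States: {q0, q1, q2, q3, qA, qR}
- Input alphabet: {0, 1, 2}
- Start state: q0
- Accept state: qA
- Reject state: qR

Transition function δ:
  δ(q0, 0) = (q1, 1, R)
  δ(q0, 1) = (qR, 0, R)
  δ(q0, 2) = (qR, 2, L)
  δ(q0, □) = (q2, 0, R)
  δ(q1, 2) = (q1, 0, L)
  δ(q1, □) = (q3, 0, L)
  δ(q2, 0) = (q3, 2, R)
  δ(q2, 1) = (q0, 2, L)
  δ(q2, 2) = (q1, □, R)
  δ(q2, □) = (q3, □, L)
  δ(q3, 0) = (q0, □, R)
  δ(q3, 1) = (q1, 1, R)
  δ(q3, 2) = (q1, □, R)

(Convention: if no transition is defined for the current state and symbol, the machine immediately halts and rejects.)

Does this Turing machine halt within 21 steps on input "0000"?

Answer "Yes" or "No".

Execution trace:
Initial: [q0]0000
Step 1: δ(q0, 0) = (q1, 1, R) → 1[q1]000

No transition is defined for δ(q1, 0). By convention the machine halts and rejects.
The machine halted after 1 step (within the 21-step bound).

Answer: Yes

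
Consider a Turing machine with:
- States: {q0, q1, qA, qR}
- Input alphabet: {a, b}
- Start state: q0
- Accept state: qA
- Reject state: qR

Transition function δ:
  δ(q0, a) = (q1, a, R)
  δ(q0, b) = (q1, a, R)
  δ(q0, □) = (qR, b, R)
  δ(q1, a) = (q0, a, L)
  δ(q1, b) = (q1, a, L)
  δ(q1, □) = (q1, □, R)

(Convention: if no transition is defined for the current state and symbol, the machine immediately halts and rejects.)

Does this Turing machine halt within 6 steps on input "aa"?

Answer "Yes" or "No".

Execution trace:
Initial: [q0]aa
Step 1: δ(q0, a) = (q1, a, R) → a[q1]a
Step 2: δ(q1, a) = (q0, a, L) → [q0]aa
Step 3: δ(q0, a) = (q1, a, R) → a[q1]a
Step 4: δ(q1, a) = (q0, a, L) → [q0]aa
Step 5: δ(q0, a) = (q1, a, R) → a[q1]a
Step 6: δ(q1, a) = (q0, a, L) → [q0]aa

The machine has not reached a halting state after 6 steps.
The machine did not halt within the 6-step bound.

Answer: No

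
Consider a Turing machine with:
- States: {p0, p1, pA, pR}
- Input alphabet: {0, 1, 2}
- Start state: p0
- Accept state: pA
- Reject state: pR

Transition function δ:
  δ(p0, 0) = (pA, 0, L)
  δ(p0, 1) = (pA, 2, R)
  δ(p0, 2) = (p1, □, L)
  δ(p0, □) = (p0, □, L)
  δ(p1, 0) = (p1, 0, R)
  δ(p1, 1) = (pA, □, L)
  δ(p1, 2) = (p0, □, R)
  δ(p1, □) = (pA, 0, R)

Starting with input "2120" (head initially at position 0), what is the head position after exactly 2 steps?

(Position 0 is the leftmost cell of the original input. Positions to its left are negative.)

Execution trace (head position shown):
Step 0: [p0]2120  (head at position 0)
Step 1: move left → [p1]□□120  (head at position -1)
Step 2: move right → 0[pA]□120  (head at position 0)

After 2 steps, the head is at position 0.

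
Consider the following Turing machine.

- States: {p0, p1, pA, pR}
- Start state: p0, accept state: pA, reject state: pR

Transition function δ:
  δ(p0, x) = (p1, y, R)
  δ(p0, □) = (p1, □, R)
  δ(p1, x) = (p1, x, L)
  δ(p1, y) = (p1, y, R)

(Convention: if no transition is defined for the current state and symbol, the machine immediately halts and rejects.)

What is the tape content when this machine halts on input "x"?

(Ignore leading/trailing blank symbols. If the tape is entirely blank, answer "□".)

Execution trace:
Initial: [p0]x
Step 1: δ(p0, x) = (p1, y, R) → y[p1]□

No transition is defined for δ(p1, □). By convention the machine halts and rejects.

Final tape (ignoring leading/trailing blanks): y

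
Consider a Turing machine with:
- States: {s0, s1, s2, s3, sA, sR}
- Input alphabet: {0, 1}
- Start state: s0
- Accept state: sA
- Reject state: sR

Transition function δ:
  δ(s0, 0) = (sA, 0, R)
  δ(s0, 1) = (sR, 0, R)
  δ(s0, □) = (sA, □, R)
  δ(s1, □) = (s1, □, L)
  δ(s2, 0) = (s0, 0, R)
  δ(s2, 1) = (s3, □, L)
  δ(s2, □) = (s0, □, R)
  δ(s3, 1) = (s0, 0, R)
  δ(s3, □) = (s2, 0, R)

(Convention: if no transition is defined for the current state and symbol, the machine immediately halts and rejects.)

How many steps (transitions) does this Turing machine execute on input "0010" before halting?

Execution trace:
Initial: [s0]0010
Step 1: δ(s0, 0) = (sA, 0, R) → 0[sA]010

The machine reaches the accept state sA and halts.

The machine executed 1 step before halting.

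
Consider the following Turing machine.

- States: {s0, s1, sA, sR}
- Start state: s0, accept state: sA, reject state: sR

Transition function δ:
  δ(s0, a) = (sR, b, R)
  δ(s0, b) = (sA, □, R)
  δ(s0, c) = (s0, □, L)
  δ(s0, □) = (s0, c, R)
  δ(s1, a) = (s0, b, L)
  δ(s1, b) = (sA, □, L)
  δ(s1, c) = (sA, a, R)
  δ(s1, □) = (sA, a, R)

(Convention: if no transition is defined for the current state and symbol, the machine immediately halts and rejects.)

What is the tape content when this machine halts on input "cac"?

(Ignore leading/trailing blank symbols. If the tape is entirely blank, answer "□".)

Execution trace:
Initial: [s0]cac
Step 1: δ(s0, c) = (s0, □, L) → [s0]□□ac
Step 2: δ(s0, □) = (s0, c, R) → c[s0]□ac
Step 3: δ(s0, □) = (s0, c, R) → cc[s0]ac
Step 4: δ(s0, a) = (sR, b, R) → ccb[sR]c

The machine reaches the reject state sR and halts.

Final tape (ignoring leading/trailing blanks): ccbc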